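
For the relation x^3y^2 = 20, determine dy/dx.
Apply d/dx to both sides, remembering that y depends on x. Each occurrence of y therefore brings in a y' = dy/dx via the chain rule.

With F(x, y) equal to the left-hand side minus the right, differentiate F term by term:
  d/dx[x^3y^2] = 2x^3y·y' + 3x^2y^2
  d/dx[-20] = 0
Adding these up, d/dx[F] = 0 becomes
  (3x^2y^2) + (2x^3y)·y' = 0,
so isolating y',
  dy/dx = -(3x^2y^2)/(2x^3y) = -3y/(2x)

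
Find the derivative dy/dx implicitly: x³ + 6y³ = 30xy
Differentiate the relation implicitly: treat y = y(x) and apply the chain rule, so every y-derivative picks up a y' = dy/dx factor.

With everything moved to the left-hand side, differentiate term by term:
  d/dx[x^3] = 3x^2
  d/dx[-30xy] = -30x·y' - 30y
  d/dx[6y^3] = 18y^2·y'

Separating the contributions that come from x directly and those that come through y:
  without y':      3x^2 - 30y
  multiplying y':  -30x + 18y^2

so (3x^2 - 30y) + (-30x + 18y^2)·y' = 0, and therefore
  dy/dx = -(3x^2 - 30y)/(-30x + 18y^2) = (x^2 - 10y)/(2(5x - 3y^2))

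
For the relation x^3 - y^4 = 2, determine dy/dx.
Take d/dx of both sides. Since y is implicitly a function of x, the chain rule attaches a y' = dy/dx factor whenever we differentiate through y.

Set F(x, y) = (left side) − (right side), so the curve is F = 0. Differentiating each term of F:
  d/dx[x^3] = 3x^2
  d/dx[-y^4] = -4y^3·y'
  d/dx[-2] = 0

Collecting, the y'-free part is the partial derivative in x and the y' coefficient is the partial derivative in y:
  ∂F/∂x = 3x^2
  ∂F/∂y = -4y^3

so d/dx[F(x, y(x))] = ∂F/∂x + (∂F/∂y)·y' = 0. Rearranging,
  dy/dx = -(∂F/∂x)/(∂F/∂y) = -(3x^2)/(-4y^3) = 3x^2/(4y^3)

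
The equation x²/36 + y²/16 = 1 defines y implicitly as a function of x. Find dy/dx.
Differentiate both sides with respect to x, treating y as y(x). By the chain rule, any term containing y contributes a factor of y' = dy/dx when we differentiate it.

Move every term to one side and write the relation as F(x, y) = 0. Term by term,
  d/dx[x^2/36] = x/18
  d/dx[y^2/16] = y·y'/8
  d/dx[-1] = 0

The pieces without y' make up ∂F/∂x and the coefficient of y' is ∂F/∂y:
  ∂F/∂x = x/18,
  ∂F/∂y = y/8.

Since d/dx[F] = ∂F/∂x + (∂F/∂y)·y' = 0, solve for y':
  (∂F/∂y)·y' = -∂F/∂x
  dy/dx = -(∂F/∂x)/(∂F/∂y) = -(x/18)/(y/8) = -4x/(9y)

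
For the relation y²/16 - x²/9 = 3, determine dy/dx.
Take d/dx of both sides. Since y is implicitly a function of x, the chain rule attaches a y' = dy/dx factor whenever we differentiate through y.

Set F(x, y) = (left side) − (right side), so the curve is F = 0. Differentiating each term of F:
  d/dx[-x^2/9] = -2x/9
  d/dx[y^2/16] = y·y'/8
  d/dx[-3] = 0

Collecting, the y'-free part is the partial derivative in x and the y' coefficient is the partial derivative in y:
  ∂F/∂x = -2x/9
  ∂F/∂y = y/8

so d/dx[F(x, y(x))] = ∂F/∂x + (∂F/∂y)·y' = 0. Rearranging,
  dy/dx = -(∂F/∂x)/(∂F/∂y) = -(-2x/9)/(y/8) = 16x/(9y)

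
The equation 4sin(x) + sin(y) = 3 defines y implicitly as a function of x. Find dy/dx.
Differentiate the relation implicitly: treat y = y(x) and apply the chain rule, so every y-derivative picks up a y' = dy/dx factor.

With everything moved to the left-hand side, differentiate term by term:
  d/dx[4sin(x)] = 4cos(x)
  d/dx[sin(y)] = y'·cos(y)
  d/dx[-3] = 0

Separating the contributions that come from x directly and those that come through y:
  without y':      4cos(x)
  multiplying y':  cos(y)

so (4cos(x)) + (cos(y))·y' = 0, and therefore
  dy/dx = -(4cos(x))/(cos(y)) = -4cos(x)/cos(y)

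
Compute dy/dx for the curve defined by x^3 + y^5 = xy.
Differentiate the relation implicitly: treat y = y(x) and apply the chain rule, so every y-derivative picks up a y' = dy/dx factor.

With everything moved to the left-hand side, differentiate term by term:
  d/dx[x^3] = 3x^2
  d/dx[-xy] = -x·y' - y
  d/dx[y^5] = 5y^4·y'

Separating the contributions that come from x directly and those that come through y:
  without y':      3x^2 - y
  multiplying y':  -x + 5y^4

so (3x^2 - y) + (-x + 5y^4)·y' = 0, and therefore
  dy/dx = -(3x^2 - y)/(-x + 5y^4) = (3x^2 - y)/(x - 5y^4)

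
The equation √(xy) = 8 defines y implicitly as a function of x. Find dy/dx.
Differentiate the relation implicitly: treat y = y(x) and apply the chain rule, so every y-derivative picks up a y' = dy/dx factor.

With everything moved to the left-hand side, differentiate term by term:
  d/dx[√(xy)] = √(xy)(x·y'/2 + y/2)/(xy)
  d/dx[-8] = 0

Separating the contributions that come from x directly and those that come through y:
  without y':      √(xy)/(2x)
  multiplying y':  √(xy)/(2y)

so (√(xy)/(2x)) + (√(xy)/(2y))·y' = 0, and therefore
  dy/dx = -(√(xy)/(2x))/(√(xy)/(2y)) = -y/x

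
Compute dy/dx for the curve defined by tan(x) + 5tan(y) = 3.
Take d/dx of both sides. Since y is implicitly a function of x, the chain rule attaches a y' = dy/dx factor whenever we differentiate through y.

Set F(x, y) = (left side) − (right side), so the curve is F = 0. Differentiating each term of F:
  d/dx[tan(x)] = tan(x)^2 + 1
  d/dx[5tan(y)] = 5·y'(tan(y)^2 + 1)
  d/dx[-3] = 0

Collecting, the y'-free part is the partial derivative in x and the y' coefficient is the partial derivative in y:
  ∂F/∂x = tan(x)^2 + 1
  ∂F/∂y = 5tan(y)^2 + 5

so d/dx[F(x, y(x))] = ∂F/∂x + (∂F/∂y)·y' = 0. Rearranging,
  dy/dx = -(∂F/∂x)/(∂F/∂y) = -(tan(x)^2 + 1)/(5tan(y)^2 + 5) = -cos(y)^2/(5cos(x)^2)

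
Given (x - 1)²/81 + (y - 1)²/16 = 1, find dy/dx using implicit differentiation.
Apply d/dx to both sides, remembering that y depends on x. Each occurrence of y therefore brings in a y' = dy/dx via the chain rule.

With F(x, y) equal to the left-hand side minus the right, differentiate F term by term:
  d/dx[(x - 1)^2/81] = 2x/81 - 2/81
  d/dx[(y - 1)^2/16] = y'(y - 1)/8
  d/dx[-1] = 0
Adding these up, d/dx[F] = 0 becomes
  (2x/81 - 2/81) + (y/8 - 1/8)·y' = 0,
so isolating y',
  dy/dx = -(2x/81 - 2/81)/(y/8 - 1/8)
        = -(2(x - 1)/81)/((y - 1)/8) = 16(1 - x)/(81(y - 1))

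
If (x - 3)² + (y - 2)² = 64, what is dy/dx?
Differentiate the relation implicitly: treat y = y(x) and apply the chain rule, so every y-derivative picks up a y' = dy/dx factor.

With everything moved to the left-hand side, differentiate term by term:
  d/dx[(x - 3)^2] = 2x - 6
  d/dx[(y - 2)^2] = 2·y'(y - 2)
  d/dx[-64] = 0

Separating the contributions that come from x directly and those that come through y:
  without y':      2x - 6
  multiplying y':  2y - 4

so (2x - 6) + (2y - 4)·y' = 0, and therefore
  dy/dx = -(2x - 6)/(2y - 4) = (3 - x)/(y - 2)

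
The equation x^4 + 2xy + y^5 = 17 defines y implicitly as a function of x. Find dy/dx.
Differentiate both sides with respect to x, treating y as y(x). By the chain rule, any term containing y contributes a factor of y' = dy/dx when we differentiate it.

Move every term to one side and write the relation as F(x, y) = 0. Term by term,
  d/dx[x^4] = 4x^3
  d/dx[2xy] = 2x·y' + 2y
  d/dx[y^5] = 5y^4·y'
  d/dx[-17] = 0

The pieces without y' make up ∂F/∂x and the coefficient of y' is ∂F/∂y:
  ∂F/∂x = 4x^3 + 2y,
  ∂F/∂y = 2x + 5y^4.

Since d/dx[F] = ∂F/∂x + (∂F/∂y)·y' = 0, solve for y':
  (∂F/∂y)·y' = -∂F/∂x
  dy/dx = -(∂F/∂x)/(∂F/∂y) = -(4x^3 + 2y)/(2x + 5y^4) = 2(-2x^3 - y)/(2x + 5y^4)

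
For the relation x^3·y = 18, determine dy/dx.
Differentiate both sides with respect to x, treating y as y(x). By the chain rule, any term containing y contributes a factor of y' = dy/dx when we differentiate it.

Move every term to one side and write the relation as F(x, y) = 0. Term by term,
  d/dx[x^3y] = x^3·y' + 3x^2y
  d/dx[-18] = 0

The pieces without y' make up ∂F/∂x and the coefficient of y' is ∂F/∂y:
  ∂F/∂x = 3x^2y,
  ∂F/∂y = x^3.

Since d/dx[F] = ∂F/∂x + (∂F/∂y)·y' = 0, solve for y':
  (∂F/∂y)·y' = -∂F/∂x
  dy/dx = -(∂F/∂x)/(∂F/∂y) = -(3x^2y)/(x^3) = -3y/x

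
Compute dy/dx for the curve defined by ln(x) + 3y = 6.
Differentiate the relation implicitly: treat y = y(x) and apply the chain rule, so every y-derivative picks up a y' = dy/dx factor.

With everything moved to the left-hand side, differentiate term by term:
  d/dx[3y] = 3·y'
  d/dx[ln(x)] = 1/x
  d/dx[-6] = 0

Separating the contributions that come from x directly and those that come through y:
  without y':      1/x
  multiplying y':  3

so (1/x) + (3)·y' = 0, and therefore
  dy/dx = -(1/x)/(3) = -1/(3x)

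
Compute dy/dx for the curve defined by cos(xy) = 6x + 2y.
Differentiate the relation implicitly: treat y = y(x) and apply the chain rule, so every y-derivative picks up a y' = dy/dx factor.

With everything moved to the left-hand side, differentiate term by term:
  d/dx[-6x] = -6
  d/dx[-2y] = -2·y'
  d/dx[cos(xy)] = -(x·y' + y)·sin(xy)

Separating the contributions that come from x directly and those that come through y:
  without y':      -y·sin(xy) - 6
  multiplying y':  -x·sin(xy) - 2

so (-y·sin(xy) - 6) + (-x·sin(xy) - 2)·y' = 0, and therefore
  dy/dx = -(-y·sin(xy) - 6)/(-x·sin(xy) - 2) = -(y·sin(xy) + 6)/(x·sin(xy) + 2)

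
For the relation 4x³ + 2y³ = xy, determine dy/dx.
Differentiate both sides with respect to x, treating y as y(x). By the chain rule, any term containing y contributes a factor of y' = dy/dx when we differentiate it.

Move every term to one side and write the relation as F(x, y) = 0. Term by term,
  d/dx[4x^3] = 12x^2
  d/dx[-xy] = -x·y' - y
  d/dx[2y^3] = 6y^2·y'

The pieces without y' make up ∂F/∂x and the coefficient of y' is ∂F/∂y:
  ∂F/∂x = 12x^2 - y,
  ∂F/∂y = -x + 6y^2.

Since d/dx[F] = ∂F/∂x + (∂F/∂y)·y' = 0, solve for y':
  (∂F/∂y)·y' = -∂F/∂x
  dy/dx = -(∂F/∂x)/(∂F/∂y) = -(12x^2 - y)/(-x + 6y^2) = (12x^2 - y)/(x - 6y^2)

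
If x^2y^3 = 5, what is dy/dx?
Apply d/dx to both sides, remembering that y depends on x. Each occurrence of y therefore brings in a y' = dy/dx via the chain rule.

With F(x, y) equal to the left-hand side minus the right, differentiate F term by term:
  d/dx[x^2y^3] = 3x^2y^2·y' + 2xy^3
  d/dx[-5] = 0
Adding these up, d/dx[F] = 0 becomes
  (2xy^3) + (3x^2y^2)·y' = 0,
so isolating y',
  dy/dx = -(2xy^3)/(3x^2y^2) = -2y/(3x)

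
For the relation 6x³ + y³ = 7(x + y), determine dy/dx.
Differentiate the relation implicitly: treat y = y(x) and apply the chain rule, so every y-derivative picks up a y' = dy/dx factor.

With everything moved to the left-hand side, differentiate term by term:
  d/dx[6x^3] = 18x^2
  d/dx[-7x] = -7
  d/dx[y^3] = 3y^2·y'
  d/dx[-7y] = -7·y'

Separating the contributions that come from x directly and those that come through y:
  without y':      18x^2 - 7
  multiplying y':  3y^2 - 7

so (18x^2 - 7) + (3y^2 - 7)·y' = 0, and therefore
  dy/dx = -(18x^2 - 7)/(3y^2 - 7) = (7 - 18x^2)/(3y^2 - 7)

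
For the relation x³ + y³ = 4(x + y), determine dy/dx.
Apply d/dx to both sides, remembering that y depends on x. Each occurrence of y therefore brings in a y' = dy/dx via the chain rule.

With F(x, y) equal to the left-hand side minus the right, differentiate F term by term:
  d/dx[x^3] = 3x^2
  d/dx[-4x] = -4
  d/dx[y^3] = 3y^2·y'
  d/dx[-4y] = -4·y'
Adding these up, d/dx[F] = 0 becomes
  (3x^2 - 4) + (3y^2 - 4)·y' = 0,
so isolating y',
  dy/dx = -(3x^2 - 4)/(3y^2 - 4) = (4 - 3x^2)/(3y^2 - 4)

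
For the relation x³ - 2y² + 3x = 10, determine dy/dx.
Apply d/dx to both sides, remembering that y depends on x. Each occurrence of y therefore brings in a y' = dy/dx via the chain rule.

With F(x, y) equal to the left-hand side minus the right, differentiate F term by term:
  d/dx[x^3] = 3x^2
  d/dx[3x] = 3
  d/dx[-2y^2] = -4y·y'
  d/dx[-10] = 0
Adding these up, d/dx[F] = 0 becomes
  (3x^2 + 3) + (-4y)·y' = 0,
so isolating y',
  dy/dx = -(3x^2 + 3)/(-4y) = 3(x^2 + 1)/(4y)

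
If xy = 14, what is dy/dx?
Differentiate the relation implicitly: treat y = y(x) and apply the chain rule, so every y-derivative picks up a y' = dy/dx factor.

With everything moved to the left-hand side, differentiate term by term:
  d/dx[xy] = x·y' + y
  d/dx[-14] = 0

Separating the contributions that come from x directly and those that come through y:
  without y':      y
  multiplying y':  x

so (y) + (x)·y' = 0, and therefore
  dy/dx = -(y)/(x) = -y/x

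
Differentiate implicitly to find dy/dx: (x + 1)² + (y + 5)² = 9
Differentiate the relation implicitly: treat y = y(x) and apply the chain rule, so every y-derivative picks up a y' = dy/dx factor.

With everything moved to the left-hand side, differentiate term by term:
  d/dx[(x + 1)^2] = 2x + 2
  d/dx[(y + 5)^2] = 2·y'(y + 5)
  d/dx[-9] = 0

Separating the contributions that come from x directly and those that come through y:
  without y':      2x + 2
  multiplying y':  2y + 10

so (2x + 2) + (2y + 10)·y' = 0, and therefore
  dy/dx = -(2x + 2)/(2y + 10) = (-x - 1)/(y + 5)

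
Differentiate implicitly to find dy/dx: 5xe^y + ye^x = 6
Differentiate the relation implicitly: treat y = y(x) and apply the chain rule, so every y-derivative picks up a y' = dy/dx factor.

With everything moved to the left-hand side, differentiate term by term:
  d/dx[5x·e^(y)] = 5x·y'·e^(y) + 5e^(y)
  d/dx[y·e^(x)] = y·e^(x) + y'·e^(x)
  d/dx[-6] = 0

Separating the contributions that come from x directly and those that come through y:
  without y':      y·e^(x) + 5e^(y)
  multiplying y':  5x·e^(y) + e^(x)

so (y·e^(x) + 5e^(y)) + (5x·e^(y) + e^(x))·y' = 0, and therefore
  dy/dx = -(y·e^(x) + 5e^(y))/(5x·e^(y) + e^(x)) = (-y·e^(x) - 5e^(y))/(5x·e^(y) + e^(x))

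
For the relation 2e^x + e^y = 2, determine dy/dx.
Differentiate both sides with respect to x, treating y as y(x). By the chain rule, any term containing y contributes a factor of y' = dy/dx when we differentiate it.

Move every term to one side and write the relation as F(x, y) = 0. Term by term,
  d/dx[2e^(x)] = 2e^(x)
  d/dx[e^(y)] = y'·e^(y)
  d/dx[-2] = 0

The pieces without y' make up ∂F/∂x and the coefficient of y' is ∂F/∂y:
  ∂F/∂x = 2e^(x),
  ∂F/∂y = e^(y).

Since d/dx[F] = ∂F/∂x + (∂F/∂y)·y' = 0, solve for y':
  (∂F/∂y)·y' = -∂F/∂x
  dy/dx = -(∂F/∂x)/(∂F/∂y) = -(2e^(x))/(e^(y)) = -2e^(x - y)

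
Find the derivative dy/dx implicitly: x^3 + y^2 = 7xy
Differentiate the relation implicitly: treat y = y(x) and apply the chain rule, so every y-derivative picks up a y' = dy/dx factor.

With everything moved to the left-hand side, differentiate term by term:
  d/dx[x^3] = 3x^2
  d/dx[-7xy] = -7x·y' - 7y
  d/dx[y^2] = 2y·y'

Separating the contributions that come from x directly and those that come through y:
  without y':      3x^2 - 7y
  multiplying y':  -7x + 2y

so (3x^2 - 7y) + (-7x + 2y)·y' = 0, and therefore
  dy/dx = -(3x^2 - 7y)/(-7x + 2y) = (3x^2 - 7y)/(7x - 2y)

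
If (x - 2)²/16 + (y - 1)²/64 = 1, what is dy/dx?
Differentiate both sides with respect to x, treating y as y(x). By the chain rule, any term containing y contributes a factor of y' = dy/dx when we differentiate it.

Move every term to one side and write the relation as F(x, y) = 0. Term by term,
  d/dx[(x - 2)^2/16] = x/8 - 1/4
  d/dx[(y - 1)^2/64] = y'(y - 1)/32
  d/dx[-1] = 0

The pieces without y' make up ∂F/∂x and the coefficient of y' is ∂F/∂y:
  ∂F/∂x = x/8 - 1/4,
  ∂F/∂y = y/32 - 1/32.

Since d/dx[F] = ∂F/∂x + (∂F/∂y)·y' = 0, solve for y':
  (∂F/∂y)·y' = -∂F/∂x
  dy/dx = -(∂F/∂x)/(∂F/∂y) = -(x/8 - 1/4)/(y/32 - 1/32)
        = -((x - 2)/8)/((y - 1)/32) = 4(2 - x)/(y - 1)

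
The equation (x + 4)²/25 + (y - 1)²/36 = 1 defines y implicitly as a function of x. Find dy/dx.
Differentiate both sides with respect to x, treating y as y(x). By the chain rule, any term containing y contributes a factor of y' = dy/dx when we differentiate it.

Move every term to one side and write the relation as F(x, y) = 0. Term by term,
  d/dx[(x + 4)^2/25] = 2x/25 + 8/25
  d/dx[(y - 1)^2/36] = y'(y - 1)/18
  d/dx[-1] = 0

The pieces without y' make up ∂F/∂x and the coefficient of y' is ∂F/∂y:
  ∂F/∂x = 2x/25 + 8/25,
  ∂F/∂y = y/18 - 1/18.

Since d/dx[F] = ∂F/∂x + (∂F/∂y)·y' = 0, solve for y':
  (∂F/∂y)·y' = -∂F/∂x
  dy/dx = -(∂F/∂x)/(∂F/∂y) = -(2x/25 + 8/25)/(y/18 - 1/18)
        = -(2(x + 4)/25)/((y - 1)/18) = 36(-x - 4)/(25(y - 1))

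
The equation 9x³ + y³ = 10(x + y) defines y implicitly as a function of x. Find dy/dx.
Differentiate both sides with respect to x, treating y as y(x). By the chain rule, any term containing y contributes a factor of y' = dy/dx when we differentiate it.

Move every term to one side and write the relation as F(x, y) = 0. Term by term,
  d/dx[9x^3] = 27x^2
  d/dx[-10x] = -10
  d/dx[y^3] = 3y^2·y'
  d/dx[-10y] = -10·y'

The pieces without y' make up ∂F/∂x and the coefficient of y' is ∂F/∂y:
  ∂F/∂x = 27x^2 - 10,
  ∂F/∂y = 3y^2 - 10.

Since d/dx[F] = ∂F/∂x + (∂F/∂y)·y' = 0, solve for y':
  (∂F/∂y)·y' = -∂F/∂x
  dy/dx = -(∂F/∂x)/(∂F/∂y) = -(27x^2 - 10)/(3y^2 - 10) = (10 - 27x^2)/(3y^2 - 10)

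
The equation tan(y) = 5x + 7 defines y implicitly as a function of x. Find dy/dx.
Take d/dx of both sides. Since y is implicitly a function of x, the chain rule attaches a y' = dy/dx factor whenever we differentiate through y.

Set F(x, y) = (left side) − (right side), so the curve is F = 0. Differentiating each term of F:
  d/dx[-5x] = -5
  d/dx[tan(y)] = y'(tan(y)^2 + 1)
  d/dx[-7] = 0

Collecting, the y'-free part is the partial derivative in x and the y' coefficient is the partial derivative in y:
  ∂F/∂x = -5
  ∂F/∂y = tan(y)^2 + 1

so d/dx[F(x, y(x))] = ∂F/∂x + (∂F/∂y)·y' = 0. Rearranging,
  dy/dx = -(∂F/∂x)/(∂F/∂y) = -(-5)/(tan(y)^2 + 1) = 5cos(y)^2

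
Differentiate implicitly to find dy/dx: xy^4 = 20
Differentiate both sides with respect to x, treating y as y(x). By the chain rule, any term containing y contributes a factor of y' = dy/dx when we differentiate it.

Move every term to one side and write the relation as F(x, y) = 0. Term by term,
  d/dx[xy^4] = 4xy^3·y' + y^4
  d/dx[-20] = 0

The pieces without y' make up ∂F/∂x and the coefficient of y' is ∂F/∂y:
  ∂F/∂x = y^4,
  ∂F/∂y = 4xy^3.

Since d/dx[F] = ∂F/∂x + (∂F/∂y)·y' = 0, solve for y':
  (∂F/∂y)·y' = -∂F/∂x
  dy/dx = -(∂F/∂x)/(∂F/∂y) = -(y^4)/(4xy^3) = -y/(4x)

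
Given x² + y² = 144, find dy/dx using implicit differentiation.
Take d/dx of both sides. Since y is implicitly a function of x, the chain rule attaches a y' = dy/dx factor whenever we differentiate through y.

Set F(x, y) = (left side) − (right side), so the curve is F = 0. Differentiating each term of F:
  d/dx[x^2] = 2x
  d/dx[y^2] = 2y·y'
  d/dx[-144] = 0

Collecting, the y'-free part is the partial derivative in x and the y' coefficient is the partial derivative in y:
  ∂F/∂x = 2x
  ∂F/∂y = 2y

so d/dx[F(x, y(x))] = ∂F/∂x + (∂F/∂y)·y' = 0. Rearranging,
  dy/dx = -(∂F/∂x)/(∂F/∂y) = -(2x)/(2y) = -x/y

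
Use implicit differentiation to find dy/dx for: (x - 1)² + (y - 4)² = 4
Apply d/dx to both sides, remembering that y depends on x. Each occurrence of y therefore brings in a y' = dy/dx via the chain rule.

With F(x, y) equal to the left-hand side minus the right, differentiate F term by term:
  d/dx[(x - 1)^2] = 2x - 2
  d/dx[(y - 4)^2] = 2·y'(y - 4)
  d/dx[-4] = 0
Adding these up, d/dx[F] = 0 becomes
  (2x - 2) + (2y - 8)·y' = 0,
so isolating y',
  dy/dx = -(2x - 2)/(2y - 8) = (1 - x)/(y - 4)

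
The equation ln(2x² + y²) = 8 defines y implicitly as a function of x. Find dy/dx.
Apply d/dx to both sides, remembering that y depends on x. Each occurrence of y therefore brings in a y' = dy/dx via the chain rule.

With F(x, y) equal to the left-hand side minus the right, differentiate F term by term:
  d/dx[ln(2x^2 + y^2)] = (4x + 2y·y')/(2x^2 + y^2)
  d/dx[-8] = 0
Adding these up, d/dx[F] = 0 becomes
  (4x/(2x^2 + y^2)) + (2y/(2x^2 + y^2))·y' = 0,
so isolating y',
  dy/dx = -(4x/(2x^2 + y^2))/(2y/(2x^2 + y^2)) = -2x/y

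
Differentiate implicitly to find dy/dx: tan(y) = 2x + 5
Take d/dx of both sides. Since y is implicitly a function of x, the chain rule attaches a y' = dy/dx factor whenever we differentiate through y.

Set F(x, y) = (left side) − (right side), so the curve is F = 0. Differentiating each term of F:
  d/dx[-2x] = -2
  d/dx[tan(y)] = y'(tan(y)^2 + 1)
  d/dx[-5] = 0

Collecting, the y'-free part is the partial derivative in x and the y' coefficient is the partial derivative in y:
  ∂F/∂x = -2
  ∂F/∂y = tan(y)^2 + 1

so d/dx[F(x, y(x))] = ∂F/∂x + (∂F/∂y)·y' = 0. Rearranging,
  dy/dx = -(∂F/∂x)/(∂F/∂y) = -(-2)/(tan(y)^2 + 1) = 2cos(y)^2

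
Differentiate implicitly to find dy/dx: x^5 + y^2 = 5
Take d/dx of both sides. Since y is implicitly a function of x, the chain rule attaches a y' = dy/dx factor whenever we differentiate through y.

Set F(x, y) = (left side) − (right side), so the curve is F = 0. Differentiating each term of F:
  d/dx[x^5] = 5x^4
  d/dx[y^2] = 2y·y'
  d/dx[-5] = 0

Collecting, the y'-free part is the partial derivative in x and the y' coefficient is the partial derivative in y:
  ∂F/∂x = 5x^4
  ∂F/∂y = 2y

so d/dx[F(x, y(x))] = ∂F/∂x + (∂F/∂y)·y' = 0. Rearranging,
  dy/dx = -(∂F/∂x)/(∂F/∂y) = -(5x^4)/(2y) = -5x^4/(2y)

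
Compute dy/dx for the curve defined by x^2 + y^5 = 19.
Apply d/dx to both sides, remembering that y depends on x. Each occurrence of y therefore brings in a y' = dy/dx via the chain rule.

With F(x, y) equal to the left-hand side minus the right, differentiate F term by term:
  d/dx[x^2] = 2x
  d/dx[y^5] = 5y^4·y'
  d/dx[-19] = 0
Adding these up, d/dx[F] = 0 becomes
  (2x) + (5y^4)·y' = 0,
so isolating y',
  dy/dx = -(2x)/(5y^4) = -2x/(5y^4)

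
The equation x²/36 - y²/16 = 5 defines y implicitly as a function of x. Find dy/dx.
Take d/dx of both sides. Since y is implicitly a function of x, the chain rule attaches a y' = dy/dx factor whenever we differentiate through y.

Set F(x, y) = (left side) − (right side), so the curve is F = 0. Differentiating each term of F:
  d/dx[x^2/36] = x/18
  d/dx[-y^2/16] = -y·y'/8
  d/dx[-5] = 0

Collecting, the y'-free part is the partial derivative in x and the y' coefficient is the partial derivative in y:
  ∂F/∂x = x/18
  ∂F/∂y = -y/8

so d/dx[F(x, y(x))] = ∂F/∂x + (∂F/∂y)·y' = 0. Rearranging,
  dy/dx = -(∂F/∂x)/(∂F/∂y) = -(x/18)/(-y/8) = 4x/(9y)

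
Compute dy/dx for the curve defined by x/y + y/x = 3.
Apply d/dx to both sides, remembering that y depends on x. Each occurrence of y therefore brings in a y' = dy/dx via the chain rule.

With F(x, y) equal to the left-hand side minus the right, differentiate F term by term:
  d/dx[x/y] = -x·y'/y^2 + 1/y
  d/dx[y/x] = y'/x - y/x^2
  d/dx[-3] = 0
Adding these up, d/dx[F] = 0 becomes
  (1/y - y/x^2) + (-x/y^2 + 1/x)·y' = 0,
so isolating y',
  dy/dx = -(1/y - y/x^2)/(-x/y^2 + 1/x)
        = -((x - y)(x + y)/(x^2y))/(-(x - y)(x + y)/(xy^2)) = y/x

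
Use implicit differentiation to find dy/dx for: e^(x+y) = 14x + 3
Differentiate both sides with respect to x, treating y as y(x). By the chain rule, any term containing y contributes a factor of y' = dy/dx when we differentiate it.

Move every term to one side and write the relation as F(x, y) = 0. Term by term,
  d/dx[-14x] = -14
  d/dx[e^(x + y)] = (y' + 1)·e^(x + y)
  d/dx[-3] = 0

The pieces without y' make up ∂F/∂x and the coefficient of y' is ∂F/∂y:
  ∂F/∂x = e^(x + y) - 14,
  ∂F/∂y = e^(x + y).

Since d/dx[F] = ∂F/∂x + (∂F/∂y)·y' = 0, solve for y':
  (∂F/∂y)·y' = -∂F/∂x
  dy/dx = -(∂F/∂x)/(∂F/∂y) = -(e^(x + y) - 14)/(e^(x + y)) = 14e^(-x - y) - 1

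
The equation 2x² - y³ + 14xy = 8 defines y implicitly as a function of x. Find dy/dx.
Apply d/dx to both sides, remembering that y depends on x. Each occurrence of y therefore brings in a y' = dy/dx via the chain rule.

With F(x, y) equal to the left-hand side minus the right, differentiate F term by term:
  d/dx[2x^2] = 4x
  d/dx[14xy] = 14x·y' + 14y
  d/dx[-y^3] = -3y^2·y'
  d/dx[-8] = 0
Adding these up, d/dx[F] = 0 becomes
  (4x + 14y) + (14x - 3y^2)·y' = 0,
so isolating y',
  dy/dx = -(4x + 14y)/(14x - 3y^2) = 2(-2x - 7y)/(14x - 3y^2)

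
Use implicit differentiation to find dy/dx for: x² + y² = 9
Differentiate the relation implicitly: treat y = y(x) and apply the chain rule, so every y-derivative picks up a y' = dy/dx factor.

With everything moved to the left-hand side, differentiate term by term:
  d/dx[x^2] = 2x
  d/dx[y^2] = 2y·y'
  d/dx[-9] = 0

Separating the contributions that come from x directly and those that come through y:
  without y':      2x
  multiplying y':  2y

so (2x) + (2y)·y' = 0, and therefore
  dy/dx = -(2x)/(2y) = -x/y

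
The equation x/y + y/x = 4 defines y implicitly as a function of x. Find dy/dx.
Take d/dx of both sides. Since y is implicitly a function of x, the chain rule attaches a y' = dy/dx factor whenever we differentiate through y.

Set F(x, y) = (left side) − (right side), so the curve is F = 0. Differentiating each term of F:
  d/dx[x/y] = -x·y'/y^2 + 1/y
  d/dx[y/x] = y'/x - y/x^2
  d/dx[-4] = 0

Collecting, the y'-free part is the partial derivative in x and the y' coefficient is the partial derivative in y:
  ∂F/∂x = 1/y - y/x^2
  ∂F/∂y = -x/y^2 + 1/x

so d/dx[F(x, y(x))] = ∂F/∂x + (∂F/∂y)·y' = 0. Rearranging,
  dy/dx = -(∂F/∂x)/(∂F/∂y) = -(1/y - y/x^2)/(-x/y^2 + 1/x)
        = -((x - y)(x + y)/(x^2y))/(-(x - y)(x + y)/(xy^2)) = y/x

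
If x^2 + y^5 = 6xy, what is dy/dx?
Differentiate both sides with respect to x, treating y as y(x). By the chain rule, any term containing y contributes a factor of y' = dy/dx when we differentiate it.

Move every term to one side and write the relation as F(x, y) = 0. Term by term,
  d/dx[x^2] = 2x
  d/dx[-6xy] = -6x·y' - 6y
  d/dx[y^5] = 5y^4·y'

The pieces without y' make up ∂F/∂x and the coefficient of y' is ∂F/∂y:
  ∂F/∂x = 2x - 6y,
  ∂F/∂y = -6x + 5y^4.

Since d/dx[F] = ∂F/∂x + (∂F/∂y)·y' = 0, solve for y':
  (∂F/∂y)·y' = -∂F/∂x
  dy/dx = -(∂F/∂x)/(∂F/∂y) = -(2x - 6y)/(-6x + 5y^4) = 2(x - 3y)/(6x - 5y^4)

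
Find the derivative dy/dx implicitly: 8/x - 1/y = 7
Differentiate the relation implicitly: treat y = y(x) and apply the chain rule, so every y-derivative picks up a y' = dy/dx factor.

With everything moved to the left-hand side, differentiate term by term:
  d/dx[-1/y] = y'/y^2
  d/dx[8/x] = -8/x^2
  d/dx[-7] = 0

Separating the contributions that come from x directly and those that come through y:
  without y':      -8/x^2
  multiplying y':  y^(-2)

so (-8/x^2) + (y^(-2))·y' = 0, and therefore
  dy/dx = -(-8/x^2)/(y^(-2)) = 8y^2/x^2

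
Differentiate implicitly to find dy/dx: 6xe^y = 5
Differentiate the relation implicitly: treat y = y(x) and apply the chain rule, so every y-derivative picks up a y' = dy/dx factor.

With everything moved to the left-hand side, differentiate term by term:
  d/dx[6x·e^(y)] = 6x·y'·e^(y) + 6e^(y)
  d/dx[-5] = 0

Separating the contributions that come from x directly and those that come through y:
  without y':      6e^(y)
  multiplying y':  6x·e^(y)

so (6e^(y)) + (6x·e^(y))·y' = 0, and therefore
  dy/dx = -(6e^(y))/(6x·e^(y)) = -1/x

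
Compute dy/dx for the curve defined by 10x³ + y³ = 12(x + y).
Apply d/dx to both sides, remembering that y depends on x. Each occurrence of y therefore brings in a y' = dy/dx via the chain rule.

With F(x, y) equal to the left-hand side minus the right, differentiate F term by term:
  d/dx[10x^3] = 30x^2
  d/dx[-12x] = -12
  d/dx[y^3] = 3y^2·y'
  d/dx[-12y] = -12·y'
Adding these up, d/dx[F] = 0 becomes
  (30x^2 - 12) + (3y^2 - 12)·y' = 0,
so isolating y',
  dy/dx = -(30x^2 - 12)/(3y^2 - 12) = 2(2 - 5x^2)/(y^2 - 4)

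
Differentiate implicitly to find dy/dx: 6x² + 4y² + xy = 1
Apply d/dx to both sides, remembering that y depends on x. Each occurrence of y therefore brings in a y' = dy/dx via the chain rule.

With F(x, y) equal to the left-hand side minus the right, differentiate F term by term:
  d/dx[6x^2] = 12x
  d/dx[xy] = x·y' + y
  d/dx[4y^2] = 8y·y'
  d/dx[-1] = 0
Adding these up, d/dx[F] = 0 becomes
  (12x + y) + (x + 8y)·y' = 0,
so isolating y',
  dy/dx = -(12x + y)/(x + 8y) = (-12x - y)/(x + 8y)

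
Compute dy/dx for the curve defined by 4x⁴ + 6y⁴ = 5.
Apply d/dx to both sides, remembering that y depends on x. Each occurrence of y therefore brings in a y' = dy/dx via the chain rule.

With F(x, y) equal to the left-hand side minus the right, differentiate F term by term:
  d/dx[4x^4] = 16x^3
  d/dx[6y^4] = 24y^3·y'
  d/dx[-5] = 0
Adding these up, d/dx[F] = 0 becomes
  (16x^3) + (24y^3)·y' = 0,
so isolating y',
  dy/dx = -(16x^3)/(24y^3) = -2x^3/(3y^3)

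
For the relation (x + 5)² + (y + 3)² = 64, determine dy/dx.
Apply d/dx to both sides, remembering that y depends on x. Each occurrence of y therefore brings in a y' = dy/dx via the chain rule.

With F(x, y) equal to the left-hand side minus the right, differentiate F term by term:
  d/dx[(x + 5)^2] = 2x + 10
  d/dx[(y + 3)^2] = 2·y'(y + 3)
  d/dx[-64] = 0
Adding these up, d/dx[F] = 0 becomes
  (2x + 10) + (2y + 6)·y' = 0,
so isolating y',
  dy/dx = -(2x + 10)/(2y + 6) = (-x - 5)/(y + 3)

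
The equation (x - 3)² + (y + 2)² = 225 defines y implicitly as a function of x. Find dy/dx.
Differentiate the relation implicitly: treat y = y(x) and apply the chain rule, so every y-derivative picks up a y' = dy/dx factor.

With everything moved to the left-hand side, differentiate term by term:
  d/dx[(x - 3)^2] = 2x - 6
  d/dx[(y + 2)^2] = 2·y'(y + 2)
  d/dx[-225] = 0

Separating the contributions that come from x directly and those that come through y:
  without y':      2x - 6
  multiplying y':  2y + 4

so (2x - 6) + (2y + 4)·y' = 0, and therefore
  dy/dx = -(2x - 6)/(2y + 4) = (3 - x)/(y + 2)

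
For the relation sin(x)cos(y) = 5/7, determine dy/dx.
Differentiate both sides with respect to x, treating y as y(x). By the chain rule, any term containing y contributes a factor of y' = dy/dx when we differentiate it.

Move every term to one side and write the relation as F(x, y) = 0. Term by term,
  d/dx[sin(x)·cos(y)] = -y'·sin(x)·sin(y) + cos(x)·cos(y)
  d/dx[-5/7] = 0

The pieces without y' make up ∂F/∂x and the coefficient of y' is ∂F/∂y:
  ∂F/∂x = cos(x)·cos(y),
  ∂F/∂y = -sin(x)·sin(y).

Since d/dx[F] = ∂F/∂x + (∂F/∂y)·y' = 0, solve for y':
  (∂F/∂y)·y' = -∂F/∂x
  dy/dx = -(∂F/∂x)/(∂F/∂y) = -(cos(x)·cos(y))/(-sin(x)·sin(y)) = 1/(tan(x)·tan(y))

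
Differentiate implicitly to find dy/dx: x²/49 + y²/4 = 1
Apply d/dx to both sides, remembering that y depends on x. Each occurrence of y therefore brings in a y' = dy/dx via the chain rule.

With F(x, y) equal to the left-hand side minus the right, differentiate F term by term:
  d/dx[x^2/49] = 2x/49
  d/dx[y^2/4] = y·y'/2
  d/dx[-1] = 0
Adding these up, d/dx[F] = 0 becomes
  (2x/49) + (y/2)·y' = 0,
so isolating y',
  dy/dx = -(2x/49)/(y/2) = -4x/(49y)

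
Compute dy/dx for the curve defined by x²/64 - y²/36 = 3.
Differentiate both sides with respect to x, treating y as y(x). By the chain rule, any term containing y contributes a factor of y' = dy/dx when we differentiate it.

Move every term to one side and write the relation as F(x, y) = 0. Term by term,
  d/dx[x^2/64] = x/32
  d/dx[-y^2/36] = -y·y'/18
  d/dx[-3] = 0

The pieces without y' make up ∂F/∂x and the coefficient of y' is ∂F/∂y:
  ∂F/∂x = x/32,
  ∂F/∂y = -y/18.

Since d/dx[F] = ∂F/∂x + (∂F/∂y)·y' = 0, solve for y':
  (∂F/∂y)·y' = -∂F/∂x
  dy/dx = -(∂F/∂x)/(∂F/∂y) = -(x/32)/(-y/18) = 9x/(16y)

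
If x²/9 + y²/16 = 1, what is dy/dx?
Take d/dx of both sides. Since y is implicitly a function of x, the chain rule attaches a y' = dy/dx factor whenever we differentiate through y.

Set F(x, y) = (left side) − (right side), so the curve is F = 0. Differentiating each term of F:
  d/dx[x^2/9] = 2x/9
  d/dx[y^2/16] = y·y'/8
  d/dx[-1] = 0

Collecting, the y'-free part is the partial derivative in x and the y' coefficient is the partial derivative in y:
  ∂F/∂x = 2x/9
  ∂F/∂y = y/8

so d/dx[F(x, y(x))] = ∂F/∂x + (∂F/∂y)·y' = 0. Rearranging,
  dy/dx = -(∂F/∂x)/(∂F/∂y) = -(2x/9)/(y/8) = -16x/(9y)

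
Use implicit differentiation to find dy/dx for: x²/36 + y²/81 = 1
Take d/dx of both sides. Since y is implicitly a function of x, the chain rule attaches a y' = dy/dx factor whenever we differentiate through y.

Set F(x, y) = (left side) − (right side), so the curve is F = 0. Differentiating each term of F:
  d/dx[x^2/36] = x/18
  d/dx[y^2/81] = 2y·y'/81
  d/dx[-1] = 0

Collecting, the y'-free part is the partial derivative in x and the y' coefficient is the partial derivative in y:
  ∂F/∂x = x/18
  ∂F/∂y = 2y/81

so d/dx[F(x, y(x))] = ∂F/∂x + (∂F/∂y)·y' = 0. Rearranging,
  dy/dx = -(∂F/∂x)/(∂F/∂y) = -(x/18)/(2y/81) = -9x/(4y)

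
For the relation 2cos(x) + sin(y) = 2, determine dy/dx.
Differentiate the relation implicitly: treat y = y(x) and apply the chain rule, so every y-derivative picks up a y' = dy/dx factor.

With everything moved to the left-hand side, differentiate term by term:
  d/dx[sin(y)] = y'·cos(y)
  d/dx[2cos(x)] = -2sin(x)
  d/dx[-2] = 0

Separating the contributions that come from x directly and those that come through y:
  without y':      -2sin(x)
  multiplying y':  cos(y)

so (-2sin(x)) + (cos(y))·y' = 0, and therefore
  dy/dx = -(-2sin(x))/(cos(y)) = 2sin(x)/cos(y)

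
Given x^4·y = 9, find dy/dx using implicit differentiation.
Take d/dx of both sides. Since y is implicitly a function of x, the chain rule attaches a y' = dy/dx factor whenever we differentiate through y.

Set F(x, y) = (left side) − (right side), so the curve is F = 0. Differentiating each term of F:
  d/dx[x^4y] = x^4·y' + 4x^3y
  d/dx[-9] = 0

Collecting, the y'-free part is the partial derivative in x and the y' coefficient is the partial derivative in y:
  ∂F/∂x = 4x^3y
  ∂F/∂y = x^4

so d/dx[F(x, y(x))] = ∂F/∂x + (∂F/∂y)·y' = 0. Rearranging,
  dy/dx = -(∂F/∂x)/(∂F/∂y) = -(4x^3y)/(x^4) = -4y/x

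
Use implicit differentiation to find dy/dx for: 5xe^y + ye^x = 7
Apply d/dx to both sides, remembering that y depends on x. Each occurrence of y therefore brings in a y' = dy/dx via the chain rule.

With F(x, y) equal to the left-hand side minus the right, differentiate F term by term:
  d/dx[5x·e^(y)] = 5x·y'·e^(y) + 5e^(y)
  d/dx[y·e^(x)] = y·e^(x) + y'·e^(x)
  d/dx[-7] = 0
Adding these up, d/dx[F] = 0 becomes
  (y·e^(x) + 5e^(y)) + (5x·e^(y) + e^(x))·y' = 0,
so isolating y',
  dy/dx = -(y·e^(x) + 5e^(y))/(5x·e^(y) + e^(x)) = (-y·e^(x) - 5e^(y))/(5x·e^(y) + e^(x))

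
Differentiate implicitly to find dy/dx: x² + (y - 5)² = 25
Take d/dx of both sides. Since y is implicitly a function of x, the chain rule attaches a y' = dy/dx factor whenever we differentiate through y.

Set F(x, y) = (left side) − (right side), so the curve is F = 0. Differentiating each term of F:
  d/dx[x^2] = 2x
  d/dx[(y - 5)^2] = 2·y'(y - 5)
  d/dx[-25] = 0

Collecting, the y'-free part is the partial derivative in x and the y' coefficient is the partial derivative in y:
  ∂F/∂x = 2x
  ∂F/∂y = 2y - 10

so d/dx[F(x, y(x))] = ∂F/∂x + (∂F/∂y)·y' = 0. Rearranging,
  dy/dx = -(∂F/∂x)/(∂F/∂y) = -(2x)/(2y - 10) = -x/(y - 5)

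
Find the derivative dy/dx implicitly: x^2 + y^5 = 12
Differentiate the relation implicitly: treat y = y(x) and apply the chain rule, so every y-derivative picks up a y' = dy/dx factor.

With everything moved to the left-hand side, differentiate term by term:
  d/dx[x^2] = 2x
  d/dx[y^5] = 5y^4·y'
  d/dx[-12] = 0

Separating the contributions that come from x directly and those that come through y:
  without y':      2x
  multiplying y':  5y^4

so (2x) + (5y^4)·y' = 0, and therefore
  dy/dx = -(2x)/(5y^4) = -2x/(5y^4)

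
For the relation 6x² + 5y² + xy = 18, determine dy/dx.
Differentiate both sides with respect to x, treating y as y(x). By the chain rule, any term containing y contributes a factor of y' = dy/dx when we differentiate it.

Move every term to one side and write the relation as F(x, y) = 0. Term by term,
  d/dx[6x^2] = 12x
  d/dx[xy] = x·y' + y
  d/dx[5y^2] = 10y·y'
  d/dx[-18] = 0

The pieces without y' make up ∂F/∂x and the coefficient of y' is ∂F/∂y:
  ∂F/∂x = 12x + y,
  ∂F/∂y = x + 10y.

Since d/dx[F] = ∂F/∂x + (∂F/∂y)·y' = 0, solve for y':
  (∂F/∂y)·y' = -∂F/∂x
  dy/dx = -(∂F/∂x)/(∂F/∂y) = -(12x + y)/(x + 10y) = (-12x - y)/(x + 10y)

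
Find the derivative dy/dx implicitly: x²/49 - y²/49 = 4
Differentiate the relation implicitly: treat y = y(x) and apply the chain rule, so every y-derivative picks up a y' = dy/dx factor.

With everything moved to the left-hand side, differentiate term by term:
  d/dx[x^2/49] = 2x/49
  d/dx[-y^2/49] = -2y·y'/49
  d/dx[-4] = 0

Separating the contributions that come from x directly and those that come through y:
  without y':      2x/49
  multiplying y':  -2y/49

so (2x/49) + (-2y/49)·y' = 0, and therefore
  dy/dx = -(2x/49)/(-2y/49) = x/y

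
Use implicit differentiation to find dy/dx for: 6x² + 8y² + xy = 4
Apply d/dx to both sides, remembering that y depends on x. Each occurrence of y therefore brings in a y' = dy/dx via the chain rule.

With F(x, y) equal to the left-hand side minus the right, differentiate F term by term:
  d/dx[6x^2] = 12x
  d/dx[xy] = x·y' + y
  d/dx[8y^2] = 16y·y'
  d/dx[-4] = 0
Adding these up, d/dx[F] = 0 becomes
  (12x + y) + (x + 16y)·y' = 0,
so isolating y',
  dy/dx = -(12x + y)/(x + 16y) = (-12x - y)/(x + 16y)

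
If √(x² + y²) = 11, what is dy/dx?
Take d/dx of both sides. Since y is implicitly a function of x, the chain rule attaches a y' = dy/dx factor whenever we differentiate through y.

Set F(x, y) = (left side) − (right side), so the curve is F = 0. Differentiating each term of F:
  d/dx[√(x^2 + y^2)] = (x + y·y')/√(x^2 + y^2)
  d/dx[-11] = 0

Collecting, the y'-free part is the partial derivative in x and the y' coefficient is the partial derivative in y:
  ∂F/∂x = x/√(x^2 + y^2)
  ∂F/∂y = y/√(x^2 + y^2)

so d/dx[F(x, y(x))] = ∂F/∂x + (∂F/∂y)·y' = 0. Rearranging,
  dy/dx = -(∂F/∂x)/(∂F/∂y) = -(x/√(x^2 + y^2))/(y/√(x^2 + y^2)) = -x/y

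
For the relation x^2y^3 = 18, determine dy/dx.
Differentiate the relation implicitly: treat y = y(x) and apply the chain rule, so every y-derivative picks up a y' = dy/dx factor.

With everything moved to the left-hand side, differentiate term by term:
  d/dx[x^2y^3] = 3x^2y^2·y' + 2xy^3
  d/dx[-18] = 0

Separating the contributions that come from x directly and those that come through y:
  without y':      2xy^3
  multiplying y':  3x^2y^2

so (2xy^3) + (3x^2y^2)·y' = 0, and therefore
  dy/dx = -(2xy^3)/(3x^2y^2) = -2y/(3x)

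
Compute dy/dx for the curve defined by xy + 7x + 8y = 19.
Differentiate both sides with respect to x, treating y as y(x). By the chain rule, any term containing y contributes a factor of y' = dy/dx when we differentiate it.

Move every term to one side and write the relation as F(x, y) = 0. Term by term,
  d/dx[xy] = x·y' + y
  d/dx[7x] = 7
  d/dx[8y] = 8·y'
  d/dx[-19] = 0

The pieces without y' make up ∂F/∂x and the coefficient of y' is ∂F/∂y:
  ∂F/∂x = y + 7,
  ∂F/∂y = x + 8.

Since d/dx[F] = ∂F/∂x + (∂F/∂y)·y' = 0, solve for y':
  (∂F/∂y)·y' = -∂F/∂x
  dy/dx = -(∂F/∂x)/(∂F/∂y) = -(y + 7)/(x + 8) = (-y - 7)/(x + 8)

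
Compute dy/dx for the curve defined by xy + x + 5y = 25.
Apply d/dx to both sides, remembering that y depends on x. Each occurrence of y therefore brings in a y' = dy/dx via the chain rule.

With F(x, y) equal to the left-hand side minus the right, differentiate F term by term:
  d/dx[xy] = x·y' + y
  d/dx[x] = 1
  d/dx[5y] = 5·y'
  d/dx[-25] = 0
Adding these up, d/dx[F] = 0 becomes
  (y + 1) + (x + 5)·y' = 0,
so isolating y',
  dy/dx = -(y + 1)/(x + 5) = (-y - 1)/(x + 5)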